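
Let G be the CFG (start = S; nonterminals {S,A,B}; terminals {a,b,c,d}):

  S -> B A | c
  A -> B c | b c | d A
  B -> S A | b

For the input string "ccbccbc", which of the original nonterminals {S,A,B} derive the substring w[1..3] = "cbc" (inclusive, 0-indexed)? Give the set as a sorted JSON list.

CNF form of G:
  S -> B A | c
  A -> B T0 | T1 T0 | T2 A
  B -> S A | b
  T0 -> c
  T1 -> b
  T2 -> d

CYK fill — only the sub-triangle for w[1..3]:
  cell(1,1) c: {S,T0}  orig:{S}
  cell(2,2) b: {B,T1}  orig:{B}
  cell(3,3) c: {S,T0}  orig:{S}
  cell(1,2) cb: ∅
  cell(2,3) bc: {A}
  cell(1,3) cbc: {B}

Original NTs in T[1,3] deriving "cbc": ["B"]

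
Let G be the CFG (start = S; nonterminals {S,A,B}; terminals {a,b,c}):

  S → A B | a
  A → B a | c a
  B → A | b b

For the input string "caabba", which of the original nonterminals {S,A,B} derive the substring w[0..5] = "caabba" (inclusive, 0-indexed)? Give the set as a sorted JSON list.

CNF form of G:
  S -> A B | a
  A -> B T0 | T1 T0
  B -> B T0 | T1 T0 | T2 T2
  T0 -> a
  T1 -> c
  T2 -> b

Fill CYK table bottom-up (cells [i..j] with 0 ≤ i ≤ j ≤ 5 only):
  T[0,0] 'c' = {T1}  orig:{}
  T[1,1] 'a' = {S,T0}  orig:{S}
  T[2,2] 'a' = {S,T0}  orig:{S}
  T[3,3] 'b' = {T2}  orig:{}
  T[4,4] 'b' = {T2}  orig:{}
  T[5,5] 'a' = {S,T0}  orig:{S}
  T[0,1] 'ca' = {A,B}
  T[1,2] 'aa' = ∅
  T[2,3] 'ab' = ∅
  T[3,4] 'bb' = {B}
  T[4,5] 'ba' = ∅
  T[0,2] 'caa' = {A,B}
  T[1,3] 'aab' = ∅
  T[2,4] 'abb' = ∅
  T[3,5] 'bba' = {A,B}
  T[0,3] 'caab' = ∅
  T[1,4] 'aabb' = ∅
  T[2,5] 'abba' = ∅
  T[0,4] 'caabb' = {S}
  T[1,5] 'aabba' = ∅
  T[0,5] 'caabba' = {S}

Original NTs in T[0,5] deriving "caabba": ["S"]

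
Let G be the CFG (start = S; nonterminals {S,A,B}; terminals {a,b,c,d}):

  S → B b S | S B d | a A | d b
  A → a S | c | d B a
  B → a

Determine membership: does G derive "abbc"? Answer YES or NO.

CNF form of G:
  S -> B X4 | S X5 | T0 A | T1 T2
  A -> T0 S | T1 X3 | c
  B -> a
  T0 -> a
  T1 -> d
  T2 -> b
  X3 -> B T0
  X4 -> T2 S
  X5 -> B T1

Fill CYK table bottom-up:
  [0..0]={B,T0}  "a"  orig:{B}
  [1..1]={T2}  "b"  orig:{}
  [2..2]={T2}  "b"  orig:{}
  [3..3]={A}  "c"
  [0..1]=∅  "ab"
  [1..2]=∅  "bb"
  [2..3]=∅  "bc"
  [0..2]=∅  "abb"
  [1..3]=∅  "bbc"
  [0..3]=∅  "abbc"

S ∉ T[0,3] ⇒ NO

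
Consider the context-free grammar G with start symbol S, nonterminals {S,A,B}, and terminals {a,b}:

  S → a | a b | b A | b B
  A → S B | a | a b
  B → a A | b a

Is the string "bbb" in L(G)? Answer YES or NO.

CNF form of G:
  S -> T0 T1 | T1 A | T1 B | a
  A -> S B | T0 T1 | a
  B -> T0 A | T1 T0
  T0 -> a
  T1 -> b

Fill CYK table bottom-up:
  cell(0,0) b: {T1}  orig:{}
  cell(1,1) b: {T1}  orig:{}
  cell(2,2) b: {T1}  orig:{}
  cell(0,1) bb: ∅
  cell(1,2) bb: ∅
  cell(0,2) bbb: ∅

S ∉ T[0,2] ⇒ NO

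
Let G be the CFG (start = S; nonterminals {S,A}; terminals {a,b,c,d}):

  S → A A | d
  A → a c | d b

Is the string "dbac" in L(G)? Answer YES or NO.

Convert to CNF:
  S -> A A | d
  A -> T0 T1 | T2 T3
  T0 -> a
  T1 -> c
  T2 -> d
  T3 -> b

CYK fill:
  cell(0,0) d: {S,T2}  orig:{S}
  cell(1,1) b: {T3}  orig:{}
  cell(2,2) a: {T0}  orig:{}
  cell(3,3) c: {T1}  orig:{}
  cell(0,1) db: {A}
  cell(1,2) ba: ∅
  cell(2,3) ac: {A}
  cell(0,2) dba: ∅
  cell(1,3) bac: ∅
  cell(0,3) dbac: {S}

S ∈ T[0,3] ⇒ YES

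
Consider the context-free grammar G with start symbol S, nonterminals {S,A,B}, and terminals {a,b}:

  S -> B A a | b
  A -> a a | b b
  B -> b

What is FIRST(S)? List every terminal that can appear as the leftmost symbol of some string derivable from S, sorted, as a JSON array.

FIRST iteration:
[1]
  A via A→a a: +{a}
  A via A→b b: +{b}
  B via B→b: +{b}
  S via S→B A a: +{b}
  S: {b}  A: {a,b}  B: {b}
[2] (stable)
  S: {b}  A: {a,b}  B: {b}

FIRST(S) = ["b"]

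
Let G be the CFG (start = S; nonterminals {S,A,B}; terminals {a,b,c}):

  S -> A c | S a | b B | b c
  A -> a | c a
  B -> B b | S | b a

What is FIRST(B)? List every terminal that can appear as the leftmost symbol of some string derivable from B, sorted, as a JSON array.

Compute FIRST by fixpoint:
[1]
  A via A→a: +{a}
  A via A→c a: +{c}
  B via B→b a: +{b}
  S via S→A c: +{a,c}
  S via S→b B: +{b}
  S: {a,b,c}  A: {a,c}  B: {b}
[2]
  B via B→S: +{a,c}
  S: {a,b,c}  A: {a,c}  B: {a,b,c}
[3] — fixpoint
  S: {a,b,c}  A: {a,c}  B: {a,b,c}

FIRST(B) = ["a", "b", "c"]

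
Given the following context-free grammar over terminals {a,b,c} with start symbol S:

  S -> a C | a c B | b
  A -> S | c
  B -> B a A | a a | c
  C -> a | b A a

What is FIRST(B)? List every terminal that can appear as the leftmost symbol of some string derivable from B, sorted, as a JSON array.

FIRST iteration:
pass 1:
  A via A→c: +{c}
  B via B→a a: +{a}
  B via B→c: +{c}
  C via C→a: +{a}
  C via C→b A a: +{b}
  S via S→a C: +{a}
  S via S→b: +{b}
  FIRST[S]={a,b}  FIRST[A]={c}  FIRST[B]={a,c}  FIRST[C]={a,b}
pass 2:
  A via A→S: +{a,b}
  FIRST[S]={a,b}  FIRST[A]={a,b,c}  FIRST[B]={a,c}  FIRST[C]={a,b}
pass 3: done
  FIRST[S]={a,b}  FIRST[A]={a,b,c}  FIRST[B]={a,c}  FIRST[C]={a,b}

FIRST(B) = ["a", "c"]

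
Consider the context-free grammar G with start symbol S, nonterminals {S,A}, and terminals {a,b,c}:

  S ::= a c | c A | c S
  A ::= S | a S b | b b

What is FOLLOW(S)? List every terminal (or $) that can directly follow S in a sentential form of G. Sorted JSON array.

Compute FIRST by fixpoint:
round 1:
  A via A→a S b: +{a}
  A via A→b b: +{b}
  S via S→a c: +{a}
  S via S→c A: +{c}
  S: {a,c}  A: {a,b}
round 2:
  A via A→S: +{c}
  S: {a,c}  A: {a,b,c}
round 3: (no change)
  S: {a,c}  A: {a,b,c}

FOLLOW iteration:
initialize: $ ∈ FOLLOW(S)
iter 1:
  A→a S b: FOLLOW(S) ⊇ FIRST(b) = {b}; new: +{b}
  S→c A: FOLLOW(A) ⊇ FOLLOW(S) ⊇ {$,b}; new: +{$,b}
  FOLLOW(S)={$,b}  FOLLOW(A)={$,b}
iter 2: done
  FOLLOW(S)={$,b}  FOLLOW(A)={$,b}

FOLLOW(S) = ["$", "b"]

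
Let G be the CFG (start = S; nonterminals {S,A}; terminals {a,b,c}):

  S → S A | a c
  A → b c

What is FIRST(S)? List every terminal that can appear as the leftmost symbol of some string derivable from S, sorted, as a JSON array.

Compute FIRST by fixpoint:
iter 1:
  A via A→b c: +{b}
  S via S→a c: +{a}
  FIRST[S]={a}  FIRST[A]={b}
iter 2: (no change)
  FIRST[S]={a}  FIRST[A]={b}

FIRST(S) = ["a"]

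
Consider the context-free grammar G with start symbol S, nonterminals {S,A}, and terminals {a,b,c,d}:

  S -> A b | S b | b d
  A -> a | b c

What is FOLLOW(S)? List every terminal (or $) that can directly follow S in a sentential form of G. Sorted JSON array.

FIRST sets, iterate to fixpoint:
round 1:
  A via A→a: +{a}
  A via A→b c: +{b}
  S via S→A b: +{a,b}
  FIRST[S]={a,b}  FIRST[A]={a,b}
round 2: (stable)
  FIRST[S]={a,b}  FIRST[A]={a,b}

FOLLOW sets:
FOLLOW(S) := {$}
round 1:
  S→A b: FOLLOW(A) ⊇ FIRST(b) = {b}; new: +{b}
  S→S b: FOLLOW(S) ⊇ FIRST(b) = {b}; new: +{b}
  FOLLOW[S]={$,b}  FOLLOW[A]={b}
round 2: (no change)
  FOLLOW[S]={$,b}  FOLLOW[A]={b}

FOLLOW(S) = ["$", "b"]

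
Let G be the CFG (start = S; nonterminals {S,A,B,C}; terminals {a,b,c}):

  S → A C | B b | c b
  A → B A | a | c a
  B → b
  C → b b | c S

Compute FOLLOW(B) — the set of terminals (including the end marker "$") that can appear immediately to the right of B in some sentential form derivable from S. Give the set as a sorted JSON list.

Compute FIRST by fixpoint:
pass 1:
  A via A→a: +{a}
  A via A→c a: +{c}
  B via B→b: +{b}
  C via C→b b: +{b}
  C via C→c S: +{c}
  S via S→A C: +{a,c}
  S via S→B b: +{b}
  FIRST(S)={a,b,c}  FIRST(A)={a,c}  FIRST(B)={b}  FIRST(C)={b,c}
pass 2:
  A via A→B A: +{b}
  FIRST(S)={a,b,c}  FIRST(A)={a,b,c}  FIRST(B)={b}  FIRST(C)={b,c}
pass 3: done
  FIRST(S)={a,b,c}  FIRST(A)={a,b,c}  FIRST(B)={b}  FIRST(C)={b,c}

FOLLOW sets:
initialize: $ ∈ FOLLOW(S)
iter 1:
  A→B A: FOLLOW(B) ⊇ FIRST(A) = {a,b,c}; new: +{a,b,c}
  S→A C: FOLLOW(A) ⊇ FIRST(C) = {b,c}; new: +{b,c}
  S→A C: FOLLOW(C) ⊇ FOLLOW(S) ⊇ {$}; new: +{$}
  S: {$}  A: {b,c}  B: {a,b,c}  C: {$}
iter 2: (no change)
  S: {$}  A: {b,c}  B: {a,b,c}  C: {$}

FOLLOW(B) = ["a", "b", "c"]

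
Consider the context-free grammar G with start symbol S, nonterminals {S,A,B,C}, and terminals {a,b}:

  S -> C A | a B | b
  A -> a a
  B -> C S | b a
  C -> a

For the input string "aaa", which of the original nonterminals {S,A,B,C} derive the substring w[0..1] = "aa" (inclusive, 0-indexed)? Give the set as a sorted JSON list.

CNF form of G:
  S -> C A | T0 B | b
  A -> T0 T0
  B -> C S | T1 T0
  C -> a
  T0 -> a
  T1 -> b

Fill CYK table bottom-up, restricted to cells inside w[0..1]:
  [0..0]={C,T0}  "a"  orig:{C}
  [1..1]={C,T0}  "a"  orig:{C}
  [0..1]={A}  "aa"

Original NTs in T[0,1] deriving "aa": ["A"]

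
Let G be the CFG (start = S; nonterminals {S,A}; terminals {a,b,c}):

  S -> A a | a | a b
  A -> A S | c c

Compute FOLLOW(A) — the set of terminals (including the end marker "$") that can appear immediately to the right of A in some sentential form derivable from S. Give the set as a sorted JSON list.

Compute FIRST by fixpoint:
pass 1:
  A via A→c c: +{c}
  S via S→A a: +{c}
  S via S→a: +{a}
  FIRST[S]={a,c}  FIRST[A]={c}
pass 2: (stable)
  FIRST[S]={a,c}  FIRST[A]={c}

FOLLOW iteration:
initialize: $ ∈ FOLLOW(S)
pass 1:
  A→A S: FOLLOW(A) ⊇ FIRST(S) = {a,c}; new: +{a,c}
  A→A S: FOLLOW(S) ⊇ FOLLOW(A) ⊇ {a,c}; new: +{a,c}
  FOLLOW(S)={$,a,c}  FOLLOW(A)={a,c}
pass 2: — fixpoint
  FOLLOW(S)={$,a,c}  FOLLOW(A)={a,c}

FOLLOW(A) = ["a", "c"]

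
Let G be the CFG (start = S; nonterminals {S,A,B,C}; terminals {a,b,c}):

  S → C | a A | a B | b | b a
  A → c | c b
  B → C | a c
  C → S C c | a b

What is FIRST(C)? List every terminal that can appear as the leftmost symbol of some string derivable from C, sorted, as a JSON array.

FIRST sets, iterate to fixpoint:
[1]
  A via A→c: +{c}
  B via B→a c: +{a}
  C via C→a b: +{a}
  S via S→C: +{a}
  S via S→b: +{b}
  FIRST(S)={a,b}  FIRST(A)={c}  FIRST(B)={a}  FIRST(C)={a}
[2]
  C via C→S C c: +{b}
  FIRST(S)={a,b}  FIRST(A)={c}  FIRST(B)={a}  FIRST(C)={a,b}
[3]
  B via B→C: +{b}
  FIRST(S)={a,b}  FIRST(A)={c}  FIRST(B)={a,b}  FIRST(C)={a,b}
[4] (no change)
  FIRST(S)={a,b}  FIRST(A)={c}  FIRST(B)={a,b}  FIRST(C)={a,b}

FIRST(C) = ["a", "b"]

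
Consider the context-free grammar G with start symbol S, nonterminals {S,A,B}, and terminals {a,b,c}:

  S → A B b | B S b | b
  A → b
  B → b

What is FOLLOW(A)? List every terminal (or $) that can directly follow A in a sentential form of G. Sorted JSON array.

FIRST iteration:
iter 1:
  A via A→b: +{b}
  B via B→b: +{b}
  S via S→A B b: +{b}
  S: {b}  A: {b}  B: {b}
iter 2: done
  S: {b}  A: {b}  B: {b}

FOLLOW sets:
initialize: $ ∈ FOLLOW(S)
round 1:
  S→A B b: FOLLOW(A) ⊇ FIRST(B) = {b}; new: +{b}
  S→A B b: FOLLOW(B) ⊇ FIRST(b) = {b}; new: +{b}
  S→B S b: FOLLOW(S) ⊇ FIRST(b) = {b}; new: +{b}
  FOLLOW(S)={$,b}  FOLLOW(A)={b}  FOLLOW(B)={b}
round 2: done
  FOLLOW(S)={$,b}  FOLLOW(A)={b}  FOLLOW(B)={b}

FOLLOW(A) = ["b"]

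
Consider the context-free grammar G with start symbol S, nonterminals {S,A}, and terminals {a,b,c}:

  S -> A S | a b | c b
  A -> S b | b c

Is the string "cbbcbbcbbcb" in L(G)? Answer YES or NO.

CNF form of G:
  S -> A S | T1 T0 | T2 T0
  A -> S T0 | T0 T1
  T0 -> b
  T1 -> c
  T2 -> a

CYK fill:
  [0..0]={T1}  "c"  orig:{}
  [1..1]={T0}  "b"  orig:{}
  [2..2]={T0}  "b"  orig:{}
  [3..3]={T1}  "c"  orig:{}
  [4..4]={T0}  "b"  orig:{}
  [5..5]={T0}  "b"  orig:{}
  [6..6]={T1}  "c"  orig:{}
  [7..7]={T0}  "b"  orig:{}
  [8..8]={T0}  "b"  orig:{}
  [9..9]={T1}  "c"  orig:{}
  [10..10]={T0}  "b"  orig:{}
  [0..1]={S}  "cb"
  [1..2]=∅  "bb"
  [2..3]={A}  "bc"
  [3..4]={S}  "cb"
  [4..5]=∅  "bb"
  [5..6]={A}  "bc"
  [6..7]={S}  "cb"
  [7..8]=∅  "bb"
  [8..9]={A}  "bc"
  [9..10]={S}  "cb"
  [0..2]={A}  "cbb"
  [1..3]=∅  "bbc"
  [2..4]=∅  "bcb"
  [3..5]={A}  "cbb"
  [4..6]=∅  "bbc"
  [5..7]=∅  "bcb"
  [6..8]={A}  "cbb"
  [7..9]=∅  "bbc"
  [8..10]=∅  "bcb"
  [0..3]=∅  "cbbc"
  [1..4]=∅  "bbcb"
  [2..5]=∅  "bcbb"
  [3..6]=∅  "cbbc"
  [4..7]=∅  "bbcb"
  [5..8]=∅  "bcbb"
  [6..9]=∅  "cbbc"
  [7..10]=∅  "bbcb"
  [0..4]={S}  "cbbcb"
  [1..5]=∅  "bbcbb"
  [2..6]=∅  "bcbbc"
  [3..7]={S}  "cbbcb"
  [4..8]=∅  "bbcbb"
  [5..9]=∅  "bcbbc"
  [6..10]={S}  "cbbcb"
  [0..5]={A}  "cbbcbb"
  [1..6]=∅  "bbcbbc"
  [2..7]=∅  "bcbbcb"
  [3..8]={A}  "cbbcbb"
  [4..9]=∅  "bbcbbc"
  [5..10]=∅  "bcbbcb"
  [0..6]=∅  "cbbcbbc"
  [1..7]=∅  "bbcbbcb"
  [2..8]=∅  "bcbbcbb"
  [3..9]=∅  "cbbcbbc"
  [4..10]=∅  "bbcbbcb"
  [0..7]={S}  "cbbcbbcb"
  [1..8]=∅  "bbcbbcbb"
  [2..9]=∅  "bcbbcbbc"
  [3..10]={S}  "cbbcbbcb"
  [0..8]={A}  "cbbcbbcbb"
  [1..9]=∅  "bbcbbcbbc"
  [2..10]=∅  "bcbbcbbcb"
  [0..9]=∅  "cbbcbbcbbc"
  [1..10]=∅  "bbcbbcbbcb"
  [0..10]={S}  "cbbcbbcbbcb"

S ∈ T[0,10] ⇒ YES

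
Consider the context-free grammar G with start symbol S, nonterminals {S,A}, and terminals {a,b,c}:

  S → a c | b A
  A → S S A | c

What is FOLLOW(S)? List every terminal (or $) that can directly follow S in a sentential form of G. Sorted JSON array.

FIRST sets, iterate to fixpoint:
iter 1:
  A via A→c: +{c}
  S via S→a c: +{a}
  S via S→b A: +{b}
  FIRST(S)={a,b}  FIRST(A)={c}
iter 2:
  A via A→S S A: +{a,b}
  FIRST(S)={a,b}  FIRST(A)={a,b,c}
iter 3: — fixpoint
  FIRST(S)={a,b}  FIRST(A)={a,b,c}

FOLLOW sets:
seed FOLLOW(S) with $
iter 1:
  A→S S A: FOLLOW(S) ⊇ FIRST(S) = {a,b}; new: +{a,b}
  A→S S A: FOLLOW(S) ⊇ FIRST(A) = {a,b,c}; new: +{c}
  S→b A: FOLLOW(A) ⊇ FOLLOW(S) ⊇ {$,a,b,c}; new: +{$,a,b,c}
  FOLLOW[S]={$,a,b,c}  FOLLOW[A]={$,a,b,c}
iter 2: (stable)
  FOLLOW[S]={$,a,b,c}  FOLLOW[A]={$,a,b,c}

FOLLOW(S) = ["$", "a", "b", "c"]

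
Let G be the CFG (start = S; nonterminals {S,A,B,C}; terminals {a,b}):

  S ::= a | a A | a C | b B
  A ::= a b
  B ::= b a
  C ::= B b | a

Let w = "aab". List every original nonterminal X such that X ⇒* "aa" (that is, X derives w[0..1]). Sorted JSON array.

CNF form of G:
  S -> T0 A | T0 C | T1 B | a
  A -> T0 T1
  B -> T1 T0
  C -> B T1 | a
  T0 -> a
  T1 -> b

Fill CYK table bottom-up, restricted to cells inside w[0..1]:
  cell(0,0) a: {C,S,T0}  orig:{C,S}
  cell(1,1) a: {C,S,T0}  orig:{C,S}
  cell(0,1) aa: {S}

Original NTs in T[0,1] deriving "aa": ["S"]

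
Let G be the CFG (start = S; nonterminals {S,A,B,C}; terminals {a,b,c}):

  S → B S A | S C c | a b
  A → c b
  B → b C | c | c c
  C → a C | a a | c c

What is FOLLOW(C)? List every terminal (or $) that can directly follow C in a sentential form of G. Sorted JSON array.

FIRST iteration:
pass 1:
  A via A→c b: +{c}
  B via B→b C: +{b}
  B via B→c: +{c}
  C via C→a C: +{a}
  C via C→c c: +{c}
  S via S→B S A: +{b,c}
  S via S→a b: +{a}
  FIRST[S]={a,b,c}  FIRST[A]={c}  FIRST[B]={b,c}  FIRST[C]={a,c}
pass 2: (no change)
  FIRST[S]={a,b,c}  FIRST[A]={c}  FIRST[B]={b,c}  FIRST[C]={a,c}

FOLLOW iteration:
initialize: $ ∈ FOLLOW(S)
pass 1:
  S→B S A: FOLLOW(B) ⊇ FIRST(S) = {a,b,c}; new: +{a,b,c}
  S→B S A: FOLLOW(S) ⊇ FIRST(A) = {c}; new: +{c}
  S→B S A: FOLLOW(A) ⊇ FOLLOW(S) ⊇ {$,c}; new: +{$,c}
  S→S C c: FOLLOW(S) ⊇ FIRST(C) = {a,c}; new: +{a}
  S→S C c: FOLLOW(C) ⊇ FIRST(c) = {c}; new: +{c}
  FOLLOW[S]={$,a,c}  FOLLOW[A]={$,c}  FOLLOW[B]={a,b,c}  FOLLOW[C]={c}
pass 2:
  B→b C: FOLLOW(C) ⊇ FOLLOW(B) ⊇ {a,b,c}; new: +{a,b}
  S→B S A: FOLLOW(A) ⊇ FOLLOW(S) ⊇ {$,a,c}; new: +{a}
  FOLLOW[S]={$,a,c}  FOLLOW[A]={$,a,c}  FOLLOW[B]={a,b,c}  FOLLOW[C]={a,b,c}
pass 3: (no change)
  FOLLOW[S]={$,a,c}  FOLLOW[A]={$,a,c}  FOLLOW[B]={a,b,c}  FOLLOW[C]={a,b,c}

FOLLOW(C) = ["a", "b", "c"]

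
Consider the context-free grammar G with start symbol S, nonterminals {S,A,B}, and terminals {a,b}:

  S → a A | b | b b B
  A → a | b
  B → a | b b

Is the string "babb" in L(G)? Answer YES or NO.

CNF form of G:
  S -> T0 X2 | T1 A | b
  A -> a | b
  B -> T0 T0 | a
  T0 -> b
  T1 -> a
  X2 -> T0 B

Fill CYK table bottom-up:
  T[0,0] 'b' = {A,S,T0}  orig:{A,S}
  T[1,1] 'a' = {A,B,T1}  orig:{A,B}
  T[2,2] 'b' = {A,S,T0}  orig:{A,S}
  T[3,3] 'b' = {A,S,T0}  orig:{A,S}
  T[0,1] 'ba' = {X2}  orig:{}
  T[1,2] 'ab' = {S}
  T[2,3] 'bb' = {B}
  T[0,2] 'bab' = ∅
  T[1,3] 'abb' = ∅
  T[0,3] 'babb' = ∅

S ∉ T[0,3] ⇒ NO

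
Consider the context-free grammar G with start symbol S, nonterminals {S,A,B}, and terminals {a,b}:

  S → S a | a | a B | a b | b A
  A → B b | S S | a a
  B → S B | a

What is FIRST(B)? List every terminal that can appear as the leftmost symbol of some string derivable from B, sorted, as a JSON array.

Compute FIRST by fixpoint:
iter 1:
  A via A→a a: +{a}
  B via B→a: +{a}
  S via S→a: +{a}
  S via S→b A: +{b}
  FIRST[S]={a,b}  FIRST[A]={a}  FIRST[B]={a}
iter 2:
  A via A→S S: +{b}
  B via B→S B: +{b}
  FIRST[S]={a,b}  FIRST[A]={a,b}  FIRST[B]={a,b}
iter 3: — fixpoint
  FIRST[S]={a,b}  FIRST[A]={a,b}  FIRST[B]={a,b}

FIRST(B) = ["a", "b"]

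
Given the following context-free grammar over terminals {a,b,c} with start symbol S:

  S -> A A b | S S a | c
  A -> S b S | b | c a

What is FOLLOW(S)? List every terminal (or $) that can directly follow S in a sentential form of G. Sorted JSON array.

Compute FIRST by fixpoint:
round 1:
  A via A→b: +{b}
  A via A→c a: +{c}
  S via S→A A b: +{b,c}
  FIRST[S]={b,c}  FIRST[A]={b,c}
round 2: (stable)
  FIRST[S]={b,c}  FIRST[A]={b,c}

FOLLOW iteration:
seed FOLLOW(S) with $
round 1:
  A→S b S: FOLLOW(S) ⊇ FIRST(b) = {b}; new: +{b}
  S→A A b: FOLLOW(A) ⊇ FIRST(A) = {b,c}; new: +{b,c}
  S→S S a: FOLLOW(S) ⊇ FIRST(S) = {b,c}; new: +{c}
  S→S S a: FOLLOW(S) ⊇ FIRST(a) = {a}; new: +{a}
  FOLLOW[S]={$,a,b,c}  FOLLOW[A]={b,c}
round 2: done
  FOLLOW[S]={$,a,b,c}  FOLLOW[A]={b,c}

FOLLOW(S) = ["$", "a", "b", "c"]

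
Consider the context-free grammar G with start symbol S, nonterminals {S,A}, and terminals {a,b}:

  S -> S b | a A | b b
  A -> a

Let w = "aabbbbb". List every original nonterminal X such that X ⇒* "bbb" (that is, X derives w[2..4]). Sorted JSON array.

CNF form of G:
  S -> S T0 | T0 T0 | T1 A
  A -> a
  T0 -> b
  T1 -> a

CYK fill (cells [i..j] with 2 ≤ i ≤ j ≤ 4 only):
  cell(2,2) b: {T0}  orig:{}
  cell(3,3) b: {T0}  orig:{}
  cell(4,4) b: {T0}  orig:{}
  cell(2,3) bb: {S}
  cell(3,4) bb: {S}
  cell(2,4) bbb: {S}

Original NTs in T[2,4] deriving "bbb": ["S"]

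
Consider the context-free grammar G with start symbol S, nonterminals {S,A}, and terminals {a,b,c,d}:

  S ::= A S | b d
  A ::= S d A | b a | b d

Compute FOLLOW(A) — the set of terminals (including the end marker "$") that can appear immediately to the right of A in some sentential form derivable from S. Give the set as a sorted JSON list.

Compute FIRST by fixpoint:
pass 1:
  A via A→b a: +{b}
  S via S→A S: +{b}
  S: {b}  A: {b}
pass 2: done
  S: {b}  A: {b}

FOLLOW sets:
FOLLOW(S) := {$}
iter 1:
  A→S d A: FOLLOW(S) ⊇ FIRST(d) = {d}; new: +{d}
  S→A S: FOLLOW(A) ⊇ FIRST(S) = {b}; new: +{b}
  FOLLOW(S)={$,d}  FOLLOW(A)={b}
iter 2: done
  FOLLOW(S)={$,d}  FOLLOW(A)={b}

FOLLOW(A) = ["b"]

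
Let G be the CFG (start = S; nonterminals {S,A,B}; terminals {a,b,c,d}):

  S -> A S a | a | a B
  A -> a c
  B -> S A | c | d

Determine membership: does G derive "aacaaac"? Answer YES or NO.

Convert to CNF:
  S -> A X2 | T0 B | a
  A -> T0 T1
  B -> S A | c | d
  T0 -> a
  T1 -> c
  X2 -> S T0

CYK table (by increasing span):
  cell(0,0) a: {S,T0}  orig:{S}
  cell(1,1) a: {S,T0}  orig:{S}
  cell(2,2) c: {B,T1}  orig:{B}
  cell(3,3) a: {S,T0}  orig:{S}
  cell(4,4) a: {S,T0}  orig:{S}
  cell(5,5) a: {S,T0}  orig:{S}
  cell(6,6) c: {B,T1}  orig:{B}
  cell(0,1) aa: {X2}  orig:{}
  cell(1,2) ac: {A,S}
  cell(2,3) ca: ∅
  cell(3,4) aa: {X2}  orig:{}
  cell(4,5) aa: {X2}  orig:{}
  cell(5,6) ac: {A,S}
  cell(0,2) aac: {B}
  cell(1,3) aca: {X2}  orig:{}
  cell(2,4) caa: ∅
  cell(3,5) aaa: ∅
  cell(4,6) aac: {B}
  cell(0,3) aaca: ∅
  cell(1,4) acaa: {S}
  cell(2,5) caaa: ∅
  cell(3,6) aaac: {S}
  cell(0,4) aacaa: ∅
  cell(1,5) acaaa: {X2}  orig:{}
  cell(2,6) caaac: ∅
  cell(0,5) aacaaa: ∅
  cell(1,6) acaaac: {B}
  cell(0,6) aacaaac: {S}

S ∈ T[0,6] ⇒ YES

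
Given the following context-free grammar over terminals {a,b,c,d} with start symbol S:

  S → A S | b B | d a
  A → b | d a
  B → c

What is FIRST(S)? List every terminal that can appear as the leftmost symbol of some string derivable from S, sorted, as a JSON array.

Compute FIRST by fixpoint:
round 1:
  A via A→b: +{b}
  A via A→d a: +{d}
  B via B→c: +{c}
  S via S→A S: +{b,d}
  FIRST[S]={b,d}  FIRST[A]={b,d}  FIRST[B]={c}
round 2: done
  FIRST[S]={b,d}  FIRST[A]={b,d}  FIRST[B]={c}

FIRST(S) = ["b", "d"]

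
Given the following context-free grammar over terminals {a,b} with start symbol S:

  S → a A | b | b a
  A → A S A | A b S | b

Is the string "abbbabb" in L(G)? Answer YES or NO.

Convert to CNF:
  S -> T0 T1 | T1 A | b
  A -> A X2 | A X3 | b
  T0 -> b
  T1 -> a
  X2 -> S A
  X3 -> T0 S

CYK table (by increasing span):
  [0..0]={T1}  "a"  orig:{}
  [1..1]={A,S,T0}  "b"  orig:{A,S}
  [2..2]={A,S,T0}  "b"  orig:{A,S}
  [3..3]={A,S,T0}  "b"  orig:{A,S}
  [4..4]={T1}  "a"  orig:{}
  [5..5]={A,S,T0}  "b"  orig:{A,S}
  [6..6]={A,S,T0}  "b"  orig:{A,S}
  [0..1]={S}  "ab"
  [1..2]={X2,X3}  "bb"  orig:{}
  [2..3]={X2,X3}  "bb"  orig:{}
  [3..4]={S}  "ba"
  [4..5]={S}  "ab"
  [5..6]={X2,X3}  "bb"  orig:{}
  [0..2]={X2}  "abb"  orig:{}
  [1..3]={A}  "bbb"
  [2..4]={X3}  "bba"  orig:{}
  [3..5]={X2,X3}  "bab"  orig:{}
  [4..6]={X2}  "abb"  orig:{}
  [0..3]={S}  "abbb"
  [1..4]={A}  "bbba"
  [2..5]={A}  "bbab"
  [3..6]={A}  "babb"
  [0..4]={S}  "abbba"
  [1..5]={X2}  "bbbab"  orig:{}
  [2..6]={X2}  "bbabb"  orig:{}
  [0..5]={X2}  "abbbab"  orig:{}
  [1..6]={A}  "bbbabb"
  [0..6]={S}  "abbbabb"

S ∈ T[0,6] ⇒ YES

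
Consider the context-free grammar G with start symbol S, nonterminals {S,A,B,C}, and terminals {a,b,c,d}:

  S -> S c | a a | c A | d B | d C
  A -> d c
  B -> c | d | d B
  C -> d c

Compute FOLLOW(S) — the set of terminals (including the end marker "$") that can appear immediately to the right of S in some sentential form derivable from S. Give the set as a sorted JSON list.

Compute FIRST by fixpoint:
iter 1:
  A via A→d c: +{d}
  B via B→c: +{c}
  B via B→d: +{d}
  C via C→d c: +{d}
  S via S→a a: +{a}
  S via S→c A: +{c}
  S via S→d B: +{d}
  FIRST(S)={a,c,d}  FIRST(A)={d}  FIRST(B)={c,d}  FIRST(C)={d}
iter 2: done
  FIRST(S)={a,c,d}  FIRST(A)={d}  FIRST(B)={c,d}  FIRST(C)={d}

FOLLOW iteration:
seed FOLLOW(S) with $
pass 1:
  S→S c: FOLLOW(S) ⊇ FIRST(c) = {c}; new: +{c}
  S→c A: FOLLOW(A) ⊇ FOLLOW(S) ⊇ {$,c}; new: +{$,c}
  S→d B: FOLLOW(B) ⊇ FOLLOW(S) ⊇ {$,c}; new: +{$,c}
  S→d C: FOLLOW(C) ⊇ FOLLOW(S) ⊇ {$,c}; new: +{$,c}
  S: {$,c}  A: {$,c}  B: {$,c}  C: {$,c}
pass 2: (stable)
  S: {$,c}  A: {$,c}  B: {$,c}  C: {$,c}

FOLLOW(S) = ["$", "c"]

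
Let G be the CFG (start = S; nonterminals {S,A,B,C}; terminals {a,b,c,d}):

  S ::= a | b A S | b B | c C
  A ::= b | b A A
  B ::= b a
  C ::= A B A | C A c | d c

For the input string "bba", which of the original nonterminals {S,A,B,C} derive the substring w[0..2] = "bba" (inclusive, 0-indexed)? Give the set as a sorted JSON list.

CNF form of G:
  S -> T0 B | T0 X7 | T2 C | a
  A -> T0 X4 | b
  B -> T0 T1
  C -> A X5 | C X6 | T3 T2
  T0 -> b
  T1 -> a
  T2 -> c
  T3 -> d
  X4 -> A A
  X5 -> B A
  X6 -> A T2
  X7 -> A S

CYK fill — only the sub-triangle for w[0..2]:
  cell(0,0) b: {A,T0}  orig:{A}
  cell(1,1) b: {A,T0}  orig:{A}
  cell(2,2) a: {S,T1}  orig:{S}
  cell(0,1) bb: {X4}  orig:{}
  cell(1,2) ba: {B,X7}  orig:{B}
  cell(0,2) bba: {S}

Original NTs in T[0,2] deriving "bba": ["S"]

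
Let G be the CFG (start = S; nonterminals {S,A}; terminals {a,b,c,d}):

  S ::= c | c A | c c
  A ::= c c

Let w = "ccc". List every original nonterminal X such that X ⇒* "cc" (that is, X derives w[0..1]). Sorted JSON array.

Convert to CNF:
  S -> T0 A | T0 T0 | c
  A -> T0 T0
  T0 -> c

Fill CYK table bottom-up — only the sub-triangle for w[0..1]:
  [0..0]={S,T0}  "c"  orig:{S}
  [1..1]={S,T0}  "c"  orig:{S}
  [0..1]={A,S}  "cc"

Original NTs in T[0,1] deriving "cc": ["A", "S"]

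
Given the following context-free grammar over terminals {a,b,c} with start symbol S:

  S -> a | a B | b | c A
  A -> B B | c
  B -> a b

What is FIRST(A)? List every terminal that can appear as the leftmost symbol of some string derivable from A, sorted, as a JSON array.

FIRST sets, iterate to fixpoint:
iter 1:
  A via A→c: +{c}
  B via B→a b: +{a}
  S via S→a: +{a}
  S via S→b: +{b}
  S via S→c A: +{c}
  FIRST[S]={a,b,c}  FIRST[A]={c}  FIRST[B]={a}
iter 2:
  A via A→B B: +{a}
  FIRST[S]={a,b,c}  FIRST[A]={a,c}  FIRST[B]={a}
iter 3: (stable)
  FIRST[S]={a,b,c}  FIRST[A]={a,c}  FIRST[B]={a}

FIRST(A) = ["a", "c"]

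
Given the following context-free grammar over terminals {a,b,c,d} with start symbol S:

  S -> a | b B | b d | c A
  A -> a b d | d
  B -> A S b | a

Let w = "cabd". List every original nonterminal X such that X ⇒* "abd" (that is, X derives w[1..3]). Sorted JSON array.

Convert to CNF:
  S -> T1 B | T1 T2 | T3 A | a
  A -> T0 X4 | d
  B -> A X5 | a
  T0 -> a
  T1 -> b
  T2 -> d
  T3 -> c
  X4 -> T1 T2
  X5 -> S T1

CYK table (by increasing span) (cells [i..j] with 1 ≤ i ≤ j ≤ 3 only):
  [1..1]={B,S,T0}  "a"  orig:{B,S}
  [2..2]={T1}  "b"  orig:{}
  [3..3]={A,T2}  "d"  orig:{A}
  [1..2]={X5}  "ab"  orig:{}
  [2..3]={S,X4}  "bd"  orig:{S}
  [1..3]={A}  "abd"

Original NTs in T[1,3] deriving "abd": ["A"]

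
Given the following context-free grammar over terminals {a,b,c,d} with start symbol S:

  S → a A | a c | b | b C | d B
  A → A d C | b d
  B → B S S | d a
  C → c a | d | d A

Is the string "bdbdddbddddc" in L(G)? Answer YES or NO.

CNF form of G:
  S -> T0 B | T1 C | T2 A | T2 T3 | b
  A -> A X4 | T1 T0
  B -> B X5 | T0 T2
  C -> T0 A | T3 T2 | d
  T0 -> d
  T1 -> b
  T2 -> a
  T3 -> c
  X4 -> T0 C
  X5 -> S S

Fill CYK table bottom-up:
  cell(0,0) b: {S,T1}  orig:{S}
  cell(1,1) d: {C,T0}  orig:{C}
  cell(2,2) b: {S,T1}  orig:{S}
  cell(3,3) d: {C,T0}  orig:{C}
  cell(4,4) d: {C,T0}  orig:{C}
  cell(5,5) d: {C,T0}  orig:{C}
  cell(6,6) b: {S,T1}  orig:{S}
  cell(7,7) d: {C,T0}  orig:{C}
  cell(8,8) d: {C,T0}  orig:{C}
  cell(9,9) d: {C,T0}  orig:{C}
  cell(10,10) d: {C,T0}  orig:{C}
  cell(11,11) c: {T3}  orig:{}
  cell(0,1) bd: {A,S}
  cell(1,2) db: ∅
  cell(2,3) bd: {A,S}
  cell(3,4) dd: {X4}  orig:{}
  cell(4,5) dd: {X4}  orig:{}
  cell(5,6) db: ∅
  cell(6,7) bd: {A,S}
  cell(7,8) dd: {X4}  orig:{}
  cell(8,9) dd: {X4}  orig:{}
  cell(9,10) dd: {X4}  orig:{}
  cell(10,11) dc: ∅
  cell(0,2) bdb: {X5}  orig:{}
  cell(1,3) dbd: {C}
  cell(2,4) bdd: ∅
  cell(3,5) ddd: ∅
  cell(4,6) ddb: ∅
  cell(5,7) dbd: {C}
  cell(6,8) bdd: ∅
  cell(7,9) ddd: ∅
  cell(8,10) ddd: ∅
  cell(9,11) ddc: ∅
  cell(0,3) bdbd: {S,X5}  orig:{S}
  cell(1,4) dbdd: ∅
  cell(2,5) bddd: {A}
  cell(3,6) dddb: ∅
  cell(4,7) ddbd: {X4}  orig:{}
  cell(5,8) dbdd: ∅
  cell(6,9) bddd: {A}
  cell(7,10) dddd: ∅
  cell(8,11) dddc: ∅
  cell(0,4) bdbdd: ∅
  cell(1,5) dbddd: {C}
  cell(2,6) bdddb: ∅
  cell(3,7) dddbd: ∅
  cell(4,8) ddbdd: ∅
  cell(5,9) dbddd: {C}
  cell(6,10) bdddd: ∅
  cell(7,11) ddddc: ∅
  cell(0,5) bdbddd: {S}
  cell(1,6) dbdddb: ∅
  cell(2,7) bdddbd: {A}
  cell(3,8) dddbdd: ∅
  cell(4,9) ddbddd: {X4}  orig:{}
  cell(5,10) dbdddd: ∅
  cell(6,11) bddddc: ∅
  cell(0,6) bdbdddb: {X5}  orig:{}
  cell(1,7) dbdddbd: {C}
  cell(2,8) bdddbdd: ∅
  cell(3,9) dddbddd: ∅
  cell(4,10) ddbdddd: ∅
  cell(5,11) dbddddc: ∅
  cell(0,7) bdbdddbd: {S,X5}  orig:{S}
  cell(1,8) dbdddbdd: ∅
  cell(2,9) bdddbddd: {A}
  cell(3,10) dddbdddd: ∅
  cell(4,11) ddbddddc: ∅
  cell(0,8) bdbdddbdd: ∅
  cell(1,9) dbdddbddd: {C}
  cell(2,10) bdddbdddd: ∅
  cell(3,11) dddbddddc: ∅
  cell(0,9) bdbdddbddd: {S}
  cell(1,10) dbdddbdddd: ∅
  cell(2,11) bdddbddddc: ∅
  cell(0,10) bdbdddbdddd: ∅
  cell(1,11) dbdddbddddc: ∅
  cell(0,11) bdbdddbddddc: ∅

S ∉ T[0,11] ⇒ NO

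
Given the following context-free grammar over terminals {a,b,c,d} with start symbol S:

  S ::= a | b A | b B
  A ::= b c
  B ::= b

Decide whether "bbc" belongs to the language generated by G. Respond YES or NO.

Convert to CNF:
  S -> T0 A | T0 B | a
  A -> T0 T1
  B -> b
  T0 -> b
  T1 -> c

Fill CYK table bottom-up:
  [0..0]={B,T0}  "b"  orig:{B}
  [1..1]={B,T0}  "b"  orig:{B}
  [2..2]={T1}  "c"  orig:{}
  [0..1]={S}  "bb"
  [1..2]={A}  "bc"
  [0..2]={S}  "bbc"

S ∈ T[0,2] ⇒ YES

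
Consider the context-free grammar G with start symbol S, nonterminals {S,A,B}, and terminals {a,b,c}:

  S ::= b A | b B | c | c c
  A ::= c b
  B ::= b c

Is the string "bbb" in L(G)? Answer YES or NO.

Convert to CNF:
  S -> T0 T0 | T1 A | T1 B | c
  A -> T0 T1
  B -> T1 T0
  T0 -> c
  T1 -> b

Fill CYK table bottom-up:
  T[0,0] 'b' = {T1}  orig:{}
  T[1,1] 'b' = {T1}  orig:{}
  T[2,2] 'b' = {T1}  orig:{}
  T[0,1] 'bb' = ∅
  T[1,2] 'bb' = ∅
  T[0,2] 'bbb' = ∅

S ∉ T[0,2] ⇒ NO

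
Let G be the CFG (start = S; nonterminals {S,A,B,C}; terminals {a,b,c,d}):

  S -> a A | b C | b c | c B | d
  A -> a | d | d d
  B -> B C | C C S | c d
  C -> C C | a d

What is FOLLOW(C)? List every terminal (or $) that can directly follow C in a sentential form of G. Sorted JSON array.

Compute FIRST by fixpoint:
[1]
  A via A→a: +{a}
  A via A→d: +{d}
  B via B→c d: +{c}
  C via C→a d: +{a}
  S via S→a A: +{a}
  S via S→b C: +{b}
  S via S→c B: +{c}
  S via S→d: +{d}
  FIRST(S)={a,b,c,d}  FIRST(A)={a,d}  FIRST(B)={c}  FIRST(C)={a}
[2]
  B via B→C C S: +{a}
  FIRST(S)={a,b,c,d}  FIRST(A)={a,d}  FIRST(B)={a,c}  FIRST(C)={a}
[3] — fixpoint
  FIRST(S)={a,b,c,d}  FIRST(A)={a,d}  FIRST(B)={a,c}  FIRST(C)={a}

FOLLOW sets:
seed FOLLOW(S) with $
pass 1:
  B→B C: FOLLOW(B) ⊇ FIRST(C) = {a}; new: +{a}
  B→B C: FOLLOW(C) ⊇ FOLLOW(B) ⊇ {a}; new: +{a}
  B→C C S: FOLLOW(C) ⊇ FIRST(S) = {a,b,c,d}; new: +{b,c,d}
  B→C C S: FOLLOW(S) ⊇ FOLLOW(B) ⊇ {a}; new: +{a}
  S→a A: FOLLOW(A) ⊇ FOLLOW(S) ⊇ {$,a}; new: +{$,a}
  S→b C: FOLLOW(C) ⊇ FOLLOW(S) ⊇ {$,a}; new: +{$}
  S→c B: FOLLOW(B) ⊇ FOLLOW(S) ⊇ {$,a}; new: +{$}
  FOLLOW(S)={$,a}  FOLLOW(A)={$,a}  FOLLOW(B)={$,a}  FOLLOW(C)={$,a,b,c,d}
pass 2: done
  FOLLOW(S)={$,a}  FOLLOW(A)={$,a}  FOLLOW(B)={$,a}  FOLLOW(C)={$,a,b,c,d}

FOLLOW(C) = ["$", "a", "b", "c", "d"]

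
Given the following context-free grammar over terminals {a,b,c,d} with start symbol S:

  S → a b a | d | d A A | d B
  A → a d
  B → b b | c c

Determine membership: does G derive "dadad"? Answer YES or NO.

CNF form of G:
  S -> T0 X4 | T1 B | T1 X5 | d
  A -> T0 T1
  B -> T2 T2 | T3 T3
  T0 -> a
  T1 -> d
  T2 -> b
  T3 -> c
  X4 -> T2 T0
  X5 -> A A

Fill CYK table bottom-up:
  [0..0]={S,T1}  "d"  orig:{S}
  [1..1]={T0}  "a"  orig:{}
  [2..2]={S,T1}  "d"  orig:{S}
  [3..3]={T0}  "a"  orig:{}
  [4..4]={S,T1}  "d"  orig:{S}
  [0..1]=∅  "da"
  [1..2]={A}  "ad"
  [2..3]=∅  "da"
  [3..4]={A}  "ad"
  [0..2]=∅  "dad"
  [1..3]=∅  "ada"
  [2..4]=∅  "dad"
  [0..3]=∅  "dada"
  [1..4]={X5}  "adad"  orig:{}
  [0..4]={S}  "dadad"

S ∈ T[0,4] ⇒ YES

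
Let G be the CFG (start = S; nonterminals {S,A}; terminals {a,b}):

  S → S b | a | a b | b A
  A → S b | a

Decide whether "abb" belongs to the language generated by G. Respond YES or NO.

Convert to CNF:
  S -> S T0 | T0 A | T1 T0 | a
  A -> S T0 | a
  T0 -> b
  T1 -> a

Fill CYK table bottom-up:
  cell(0,0) a: {A,S,T1}  orig:{A,S}
  cell(1,1) b: {T0}  orig:{}
  cell(2,2) b: {T0}  orig:{}
  cell(0,1) ab: {A,S}
  cell(1,2) bb: ∅
  cell(0,2) abb: {A,S}

S ∈ T[0,2] ⇒ YES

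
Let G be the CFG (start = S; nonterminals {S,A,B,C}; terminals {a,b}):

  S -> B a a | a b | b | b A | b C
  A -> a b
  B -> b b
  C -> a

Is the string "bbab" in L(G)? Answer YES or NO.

CNF form of G:
  S -> B X2 | T0 T1 | T1 A | T1 C | b
  A -> T0 T1
  B -> T1 T1
  C -> a
  T0 -> a
  T1 -> b
  X2 -> T0 T0

CYK table (by increasing span):
  [0..0]={S,T1}  "b"  orig:{S}
  [1..1]={S,T1}  "b"  orig:{S}
  [2..2]={C,T0}  "a"  orig:{C}
  [3..3]={S,T1}  "b"  orig:{S}
  [0..1]={B}  "bb"
  [1..2]={S}  "ba"
  [2..3]={A,S}  "ab"
  [0..2]=∅  "bba"
  [1..3]={S}  "bab"
  [0..3]=∅  "bbab"

S ∉ T[0,3] ⇒ NO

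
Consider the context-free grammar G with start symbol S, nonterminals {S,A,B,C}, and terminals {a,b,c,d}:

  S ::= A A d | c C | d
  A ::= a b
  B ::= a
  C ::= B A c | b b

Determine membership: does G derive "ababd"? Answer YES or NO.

Convert to CNF:
  S -> A X5 | T2 C | d
  A -> T0 T1
  B -> a
  C -> B X4 | T1 T1
  T0 -> a
  T1 -> b
  T2 -> c
  T3 -> d
  X4 -> A T2
  X5 -> A T3

CYK table (by increasing span):
  [0..0]={B,T0}  "a"  orig:{B}
  [1..1]={T1}  "b"  orig:{}
  [2..2]={B,T0}  "a"  orig:{B}
  [3..3]={T1}  "b"  orig:{}
  [4..4]={S,T3}  "d"  orig:{S}
  [0..1]={A}  "ab"
  [1..2]=∅  "ba"
  [2..3]={A}  "ab"
  [3..4]=∅  "bd"
  [0..2]=∅  "aba"
  [1..3]=∅  "bab"
  [2..4]={X5}  "abd"  orig:{}
  [0..3]=∅  "abab"
  [1..4]=∅  "babd"
  [0..4]={S}  "ababd"

S ∈ T[0,4] ⇒ YES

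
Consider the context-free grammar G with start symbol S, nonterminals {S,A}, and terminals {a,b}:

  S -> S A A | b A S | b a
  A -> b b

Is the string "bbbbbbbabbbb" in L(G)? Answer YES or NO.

Convert to CNF:
  S -> S X2 | T0 T1 | T0 X3
  A -> T0 T0
  T0 -> b
  T1 -> a
  X2 -> A A
  X3 -> A S

Fill CYK table bottom-up:
  [0..0]={T0}  "b"  orig:{}
  [1..1]={T0}  "b"  orig:{}
  [2..2]={T0}  "b"  orig:{}
  [3..3]={T0}  "b"  orig:{}
  [4..4]={T0}  "b"  orig:{}
  [5..5]={T0}  "b"  orig:{}
  [6..6]={T0}  "b"  orig:{}
  [7..7]={T1}  "a"  orig:{}
  [8..8]={T0}  "b"  orig:{}
  [9..9]={T0}  "b"  orig:{}
  [10..10]={T0}  "b"  orig:{}
  [11..11]={T0}  "b"  orig:{}
  [0..1]={A}  "bb"
  [1..2]={A}  "bb"
  [2..3]={A}  "bb"
  [3..4]={A}  "bb"
  [4..5]={A}  "bb"
  [5..6]={A}  "bb"
  [6..7]={S}  "ba"
  [7..8]=∅  "ab"
  [8..9]={A}  "bb"
  [9..10]={A}  "bb"
  [10..11]={A}  "bb"
  [0..2]=∅  "bbb"
  [1..3]=∅  "bbb"
  [2..4]=∅  "bbb"
  [3..5]=∅  "bbb"
  [4..6]=∅  "bbb"
  [5..7]=∅  "bba"
  [6..8]=∅  "bab"
  [7..9]=∅  "abb"
  [8..10]=∅  "bbb"
  [9..11]=∅  "bbb"
  [0..3]={X2}  "bbbb"  orig:{}
  [1..4]={X2}  "bbbb"  orig:{}
  [2..5]={X2}  "bbbb"  orig:{}
  [3..6]={X2}  "bbbb"  orig:{}
  [4..7]={X3}  "bbba"  orig:{}
  [5..8]=∅  "bbab"
  [6..9]=∅  "babb"
  [7..10]=∅  "abbb"
  [8..11]={X2}  "bbbb"  orig:{}
  [0..4]=∅  "bbbbb"
  [1..5]=∅  "bbbbb"
  [2..6]=∅  "bbbbb"
  [3..7]={S}  "bbbba"
  [4..8]=∅  "bbbab"
  [5..9]=∅  "bbabb"
  [6..10]=∅  "babbb"
  [7..11]=∅  "abbbb"
  [0..5]=∅  "bbbbbb"
  [1..6]=∅  "bbbbbb"
  [2..7]=∅  "bbbbba"
  [3..8]=∅  "bbbbab"
  [4..9]=∅  "bbbabb"
  [5..10]=∅  "bbabbb"
  [6..11]={S}  "babbbb"
  [0..6]=∅  "bbbbbbb"
  [1..7]={X3}  "bbbbbba"  orig:{}
  [2..8]=∅  "bbbbbab"
  [3..9]=∅  "bbbbabb"
  [4..10]=∅  "bbbabbb"
  [5..11]=∅  "bbabbbb"
  [0..7]={S}  "bbbbbbba"
  [1..8]=∅  "bbbbbbab"
  [2..9]=∅  "bbbbbabb"
  [3..10]=∅  "bbbbabbb"
  [4..11]={X3}  "bbbabbbb"  orig:{}
  [0..8]=∅  "bbbbbbbab"
  [1..9]=∅  "bbbbbbabb"
  [2..10]=∅  "bbbbbabbb"
  [3..11]={S}  "bbbbabbbb"
  [0..9]=∅  "bbbbbbbabb"
  [1..10]=∅  "bbbbbbabbb"
  [2..11]=∅  "bbbbbabbbb"
  [0..10]=∅  "bbbbbbbabbb"
  [1..11]={X3}  "bbbbbbabbbb"  orig:{}
  [0..11]={S}  "bbbbbbbabbbb"

S ∈ T[0,11] ⇒ YES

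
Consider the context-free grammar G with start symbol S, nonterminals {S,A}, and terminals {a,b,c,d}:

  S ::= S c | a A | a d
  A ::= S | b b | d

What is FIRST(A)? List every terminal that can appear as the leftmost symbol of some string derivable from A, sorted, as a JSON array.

FIRST iteration:
round 1:
  A via A→b b: +{b}
  A via A→d: +{d}
  S via S→a A: +{a}
  FIRST(S)={a}  FIRST(A)={b,d}
round 2:
  A via A→S: +{a}
  FIRST(S)={a}  FIRST(A)={a,b,d}
round 3: done
  FIRST(S)={a}  FIRST(A)={a,b,d}

FIRST(A) = ["a", "b", "d"]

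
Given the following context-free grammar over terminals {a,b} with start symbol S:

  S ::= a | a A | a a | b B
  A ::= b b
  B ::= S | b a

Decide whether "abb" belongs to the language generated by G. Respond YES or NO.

Convert to CNF:
  S -> T0 B | T1 A | T1 T1 | a
  A -> T0 T0
  B -> T0 B | T0 T1 | T1 A | T1 T1 | a
  T0 -> b
  T1 -> a

CYK fill:
  [0..0]={B,S,T1}  "a"  orig:{B,S}
  [1..1]={T0}  "b"  orig:{}
  [2..2]={T0}  "b"  orig:{}
  [0..1]=∅  "ab"
  [1..2]={A}  "bb"
  [0..2]={B,S}  "abb"

S ∈ T[0,2] ⇒ YES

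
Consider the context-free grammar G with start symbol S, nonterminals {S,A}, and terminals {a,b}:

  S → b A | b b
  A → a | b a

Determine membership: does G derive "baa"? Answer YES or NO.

Convert to CNF:
  S -> T0 A | T0 T0
  A -> T0 T1 | a
  T0 -> b
  T1 -> a

CYK fill:
  [0..0]={T0}  "b"  orig:{}
  [1..1]={A,T1}  "a"  orig:{A}
  [2..2]={A,T1}  "a"  orig:{A}
  [0..1]={A,S}  "ba"
  [1..2]=∅  "aa"
  [0..2]=∅  "baa"

S ∉ T[0,2] ⇒ NO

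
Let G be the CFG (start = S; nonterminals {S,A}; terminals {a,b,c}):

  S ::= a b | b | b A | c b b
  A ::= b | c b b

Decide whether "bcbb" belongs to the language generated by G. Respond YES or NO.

Convert to CNF:
  S -> T0 X4 | T1 A | T2 T1 | b
  A -> T0 X3 | b
  T0 -> c
  T1 -> b
  T2 -> a
  X3 -> T1 T1
  X4 -> T1 T1

CYK table (by increasing span):
  [0..0]={A,S,T1}  "b"  orig:{A,S}
  [1..1]={T0}  "c"  orig:{}
  [2..2]={A,S,T1}  "b"  orig:{A,S}
  [3..3]={A,S,T1}  "b"  orig:{A,S}
  [0..1]=∅  "bc"
  [1..2]=∅  "cb"
  [2..3]={S,X3,X4}  "bb"  orig:{S}
  [0..2]=∅  "bcb"
  [1..3]={A,S}  "cbb"
  [0..3]={S}  "bcbb"

S ∈ T[0,3] ⇒ YES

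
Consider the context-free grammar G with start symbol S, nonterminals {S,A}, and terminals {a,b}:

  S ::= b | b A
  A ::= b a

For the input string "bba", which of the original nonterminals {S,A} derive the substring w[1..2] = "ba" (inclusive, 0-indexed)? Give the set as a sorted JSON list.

Convert to CNF:
  S -> T0 A | b
  A -> T0 T1
  T0 -> b
  T1 -> a

Fill CYK table bottom-up — only the sub-triangle for w[1..2]:
  cell(1,1) b: {S,T0}  orig:{S}
  cell(2,2) a: {T1}  orig:{}
  cell(1,2) ba: {A}

Original NTs in T[1,2] deriving "ba": ["A"]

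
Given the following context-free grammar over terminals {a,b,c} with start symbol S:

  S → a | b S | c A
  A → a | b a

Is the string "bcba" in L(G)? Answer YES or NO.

CNF form of G:
  S -> T0 S | T2 A | a
  A -> T0 T1 | a
  T0 -> b
  T1 -> a
  T2 -> c

CYK fill:
  T[0,0] 'b' = {T0}  orig:{}
  T[1,1] 'c' = {T2}  orig:{}
  T[2,2] 'b' = {T0}  orig:{}
  T[3,3] 'a' = {A,S,T1}  orig:{A,S}
  T[0,1] 'bc' = ∅
  T[1,2] 'cb' = ∅
  T[2,3] 'ba' = {A,S}
  T[0,2] 'bcb' = ∅
  T[1,3] 'cba' = {S}
  T[0,3] 'bcba' = {S}

S ∈ T[0,3] ⇒ YES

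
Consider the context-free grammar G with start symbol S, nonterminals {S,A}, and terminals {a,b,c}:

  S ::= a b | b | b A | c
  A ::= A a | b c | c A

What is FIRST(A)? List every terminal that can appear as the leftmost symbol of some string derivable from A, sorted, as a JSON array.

FIRST iteration:
[1]
  A via A→b c: +{b}
  A via A→c A: +{c}
  S via S→a b: +{a}
  S via S→b: +{b}
  S via S→c: +{c}
  S: {a,b,c}  A: {b,c}
[2] done
  S: {a,b,c}  A: {b,c}

FIRST(A) = ["b", "c"]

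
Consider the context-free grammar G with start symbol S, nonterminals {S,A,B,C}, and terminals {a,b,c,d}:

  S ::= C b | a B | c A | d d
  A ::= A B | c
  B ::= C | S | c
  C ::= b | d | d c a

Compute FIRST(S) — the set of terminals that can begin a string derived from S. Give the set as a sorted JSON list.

Compute FIRST by fixpoint:
[1]
  A via A→c: +{c}
  B via B→c: +{c}
  C via C→b: +{b}
  C via C→d: +{d}
  S via S→C b: +{b,d}
  S via S→a B: +{a}
  S via S→c A: +{c}
  FIRST[S]={a,b,c,d}  FIRST[A]={c}  FIRST[B]={c}  FIRST[C]={b,d}
[2]
  B via B→C: +{b,d}
  B via B→S: +{a}
  FIRST[S]={a,b,c,d}  FIRST[A]={c}  FIRST[B]={a,b,c,d}  FIRST[C]={b,d}
[3] (stable)
  FIRST[S]={a,b,c,d}  FIRST[A]={c}  FIRST[B]={a,b,c,d}  FIRST[C]={b,d}

FIRST(S) = ["a", "b", "c", "d"]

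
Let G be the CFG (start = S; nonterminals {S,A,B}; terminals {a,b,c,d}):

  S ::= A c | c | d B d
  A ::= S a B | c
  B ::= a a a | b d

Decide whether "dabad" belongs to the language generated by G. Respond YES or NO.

CNF form of G:
  S -> A T3 | T2 X6 | c
  A -> S X4 | c
  B -> T0 X5 | T1 T2
  T0 -> a
  T1 -> b
  T2 -> d
  T3 -> c
  X4 -> T0 B
  X5 -> T0 T0
  X6 -> B T2

CYK table (by increasing span):
  T[0,0] 'd' = {T2}  orig:{}
  T[1,1] 'a' = {T0}  orig:{}
  T[2,2] 'b' = {T1}  orig:{}
  T[3,3] 'a' = {T0}  orig:{}
  T[4,4] 'd' = {T2}  orig:{}
  T[0,1] 'da' = ∅
  T[1,2] 'ab' = ∅
  T[2,3] 'ba' = ∅
  T[3,4] 'ad' = ∅
  T[0,2] 'dab' = ∅
  T[1,3] 'aba' = ∅
  T[2,4] 'bad' = ∅
  T[0,3] 'daba' = ∅
  T[1,4] 'abad' = ∅
  T[0,4] 'dabad' = ∅

S ∉ T[0,4] ⇒ NO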